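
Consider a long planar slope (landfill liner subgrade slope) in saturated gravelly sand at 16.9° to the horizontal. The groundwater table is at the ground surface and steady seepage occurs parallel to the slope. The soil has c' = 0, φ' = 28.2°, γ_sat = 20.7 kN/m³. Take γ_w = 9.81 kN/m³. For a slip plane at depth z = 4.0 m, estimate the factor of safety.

FS = 0.93

With seepage parallel to the slope and the water table at the surface, the effective normal stress on the slip plane uses the buoyant unit weight γ' = γ_sat − γ_w while the driving shear stress uses γ_sat:
FS = [c' + γ' z cos²β tanφ'] / [γ_sat z sinβ cosβ]
(For c' = 0 this reduces to FS = (γ'/γ_sat)·tanφ'/tanβ.)
γ' = 20.7 − 9.81 = 10.89 kN/m³
Numerator = 0.0 + 10.89·4.0·cos²16.9°·tan28.2° = 0.0 + 10.89·4.0·0.9155·0.5362 = 21.383 kPa
Denominator = 20.7·4.0·sin16.9°·cos16.9° = 20.7·4.0·0.2907·0.9568 = 23.031 kPa
FS = 21.383 / 23.031 = 0.928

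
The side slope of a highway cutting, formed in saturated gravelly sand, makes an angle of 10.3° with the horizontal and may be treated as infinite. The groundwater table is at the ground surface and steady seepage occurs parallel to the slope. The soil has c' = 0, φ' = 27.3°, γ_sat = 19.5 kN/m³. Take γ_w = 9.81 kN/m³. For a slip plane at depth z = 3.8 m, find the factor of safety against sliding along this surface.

FS = 1.41

With seepage parallel to the slope and the water table at the surface, the effective normal stress on the slip plane uses the buoyant unit weight γ' = γ_sat − γ_w while the driving shear stress uses γ_sat:
FS = [c' + γ' z cos²β tanφ'] / [γ_sat z sinβ cosβ]
(For c' = 0 this reduces to FS = (γ'/γ_sat)·tanφ'/tanβ.)
γ' = 19.5 − 9.81 = 9.69 kN/m³
Numerator = 0.0 + 9.69·3.8·cos²10.3°·tan27.3° = 0.0 + 9.69·3.8·0.9680·0.5161 = 18.398 kPa
Denominator = 19.5·3.8·sin10.3°·cos10.3° = 19.5·3.8·0.1788·0.9839 = 13.036 kPa
FS = 18.398 / 13.036 = 1.411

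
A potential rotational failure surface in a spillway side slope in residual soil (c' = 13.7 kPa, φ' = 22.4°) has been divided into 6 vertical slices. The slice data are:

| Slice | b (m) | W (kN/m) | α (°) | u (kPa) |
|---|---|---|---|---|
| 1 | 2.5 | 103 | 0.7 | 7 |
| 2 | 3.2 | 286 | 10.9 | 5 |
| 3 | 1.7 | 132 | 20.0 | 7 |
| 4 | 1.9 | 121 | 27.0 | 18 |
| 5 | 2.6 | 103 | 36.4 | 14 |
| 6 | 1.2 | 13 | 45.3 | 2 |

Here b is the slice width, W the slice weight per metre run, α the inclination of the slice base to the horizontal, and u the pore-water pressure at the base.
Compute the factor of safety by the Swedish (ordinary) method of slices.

FS = 1.94

Ordinary method of slices: FS = Σ[c'·Δl_i + (W_i cosα_i − u_i·Δl_i)·tanφ'] / Σ W_i sinα_i, with Δl_i = b_i / cosα_i.
Slice 1: Δl = 2.5/cos0.7° = 2.500 m; N'_1 = 103·cos0.7° − 7·2.500 = 85.5; c'Δl = 34.25; W sinα = 1.3
Slice 2: Δl = 3.2/cos10.9° = 3.259 m; N'_2 = 286·cos10.9° − 5·3.259 = 264.5; c'Δl = 44.65; W sinα = 54.1
Slice 3: Δl = 1.7/cos20.0° = 1.809 m; N'_3 = 132·cos20.0° − 7·1.809 = 111.4; c'Δl = 24.78; W sinα = 45.1
Slice 4: Δl = 1.9/cos27.0° = 2.132 m; N'_4 = 121·cos27.0° − 18·2.132 = 69.4; c'Δl = 29.21; W sinα = 54.9
Slice 5: Δl = 2.6/cos36.4° = 3.230 m; N'_5 = 103·cos36.4° − 14·3.230 = 37.7; c'Δl = 44.25; W sinα = 61.1
Slice 6: Δl = 1.2/cos45.3° = 1.706 m; N'_6 = 13·cos45.3° − 2·1.706 = 5.7; c'Δl = 23.37; W sinα = 9.2
Σc'Δl = 200.5 kN/m; ΣN' = 574.3 kN/m; ΣW sinα = 225.8 kN/m
Resisting = 200.5 + 574.3·tan22.4° = 200.5 + 236.7 = 437.2 kN/m
FS = 437.2 / 225.8 = 1.936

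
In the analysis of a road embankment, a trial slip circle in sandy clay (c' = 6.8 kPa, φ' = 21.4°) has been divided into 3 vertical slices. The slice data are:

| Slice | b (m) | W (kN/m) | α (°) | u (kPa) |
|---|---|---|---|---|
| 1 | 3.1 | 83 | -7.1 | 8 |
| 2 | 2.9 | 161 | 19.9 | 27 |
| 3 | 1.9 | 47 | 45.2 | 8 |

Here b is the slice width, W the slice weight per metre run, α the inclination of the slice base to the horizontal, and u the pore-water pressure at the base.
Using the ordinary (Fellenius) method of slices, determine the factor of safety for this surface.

Ordinary method of slices: FS = Σ[c'·Δl_i + (W_i cosα_i − u_i·Δl_i)·tanφ'] / Σ W_i sinα_i, with Δl_i = b_i / cosα_i.
Slice 1: Δl = 3.1/cos(-7.1°) = 3.124 m; N'_1 = 83·cos(-7.1°) − 8·3.124 = 57.4; c'Δl = 21.24; W sinα = -10.3
Slice 2: Δl = 2.9/cos19.9° = 3.084 m; N'_2 = 161·cos19.9° − 27·3.084 = 68.1; c'Δl = 20.97; W sinα = 54.8
Slice 3: Δl = 1.9/cos45.2° = 2.696 m; N'_3 = 47·cos45.2° − 8·2.696 = 11.5; c'Δl = 18.34; W sinα = 33.3
Σc'Δl = 60.6 kN/m; ΣN' = 137.0 kN/m; ΣW sinα = 77.9 kN/m
Resisting = 60.6 + 137.0·tan21.4° = 60.6 + 53.7 = 114.3 kN/m
FS = 114.3 / 77.9 = 1.467

FS = 1.47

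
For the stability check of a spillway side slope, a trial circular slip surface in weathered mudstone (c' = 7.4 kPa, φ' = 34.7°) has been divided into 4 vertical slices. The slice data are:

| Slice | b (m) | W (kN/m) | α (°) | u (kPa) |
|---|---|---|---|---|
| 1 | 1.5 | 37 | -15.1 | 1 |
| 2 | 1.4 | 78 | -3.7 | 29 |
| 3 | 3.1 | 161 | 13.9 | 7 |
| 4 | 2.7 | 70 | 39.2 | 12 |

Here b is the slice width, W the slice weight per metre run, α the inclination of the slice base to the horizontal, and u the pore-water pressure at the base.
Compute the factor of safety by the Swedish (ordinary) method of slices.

FS = 3.25

Ordinary method of slices: FS = Σ[c'·Δl_i + (W_i cosα_i − u_i·Δl_i)·tanφ'] / Σ W_i sinα_i, with Δl_i = b_i / cosα_i.
Slice 1: Δl = 1.5/cos(-15.1°) = 1.554 m; N'_1 = 37·cos(-15.1°) − 1·1.554 = 34.2; c'Δl = 11.50; W sinα = -9.6
Slice 2: Δl = 1.4/cos(-3.7°) = 1.403 m; N'_2 = 78·cos(-3.7°) − 29·1.403 = 37.2; c'Δl = 10.38; W sinα = -5.0
Slice 3: Δl = 3.1/cos13.9° = 3.194 m; N'_3 = 161·cos13.9° − 7·3.194 = 133.9; c'Δl = 23.63; W sinα = 38.7
Slice 4: Δl = 2.7/cos39.2° = 3.484 m; N'_4 = 70·cos39.2° − 12·3.484 = 12.4; c'Δl = 25.78; W sinα = 44.2
Σc'Δl = 71.3 kN/m; ΣN' = 217.7 kN/m; ΣW sinα = 68.2 kN/m
Resisting = 71.3 + 217.7·tan34.7° = 71.3 + 150.7 = 222.0 kN/m
FS = 222.0 / 68.2 = 3.253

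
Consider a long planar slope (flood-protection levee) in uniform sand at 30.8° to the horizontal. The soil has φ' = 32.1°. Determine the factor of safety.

For a dry cohesionless infinite slope the factor of safety is FS = tanφ' / tanβ.
FS = tan32.1° / tan30.8° = 0.6273 / 0.5961 = 1.052

FS = 1.05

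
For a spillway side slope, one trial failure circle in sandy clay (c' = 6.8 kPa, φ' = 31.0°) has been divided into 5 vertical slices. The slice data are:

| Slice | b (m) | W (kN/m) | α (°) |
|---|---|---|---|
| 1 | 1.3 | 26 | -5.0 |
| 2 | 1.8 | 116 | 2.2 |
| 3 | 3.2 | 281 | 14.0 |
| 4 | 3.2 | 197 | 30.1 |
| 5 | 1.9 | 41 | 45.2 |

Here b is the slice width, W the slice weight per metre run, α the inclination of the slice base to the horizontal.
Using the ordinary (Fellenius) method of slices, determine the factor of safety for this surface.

Ordinary method of slices: FS = Σ[c'·Δl_i + (W_i cosα_i)·tanφ'] / Σ W_i sinα_i, with Δl_i = b_i / cosα_i.
Slice 1: Δl = 1.3/cos(-5.0°) = 1.305 m; N'_1 = 26·cos(-5.0°) = 25.9; c'Δl = 8.87; W sinα = -2.3
Slice 2: Δl = 1.8/cos2.2° = 1.801 m; N'_2 = 116·cos2.2° = 115.9; c'Δl = 12.25; W sinα = 4.5
Slice 3: Δl = 3.2/cos14.0° = 3.298 m; N'_3 = 281·cos14.0° = 272.7; c'Δl = 22.43; W sinα = 68.0
Slice 4: Δl = 3.2/cos30.1° = 3.699 m; N'_4 = 197·cos30.1° = 170.4; c'Δl = 25.15; W sinα = 98.8
Slice 5: Δl = 1.9/cos45.2° = 2.696 m; N'_5 = 41·cos45.2° = 28.9; c'Δl = 18.34; W sinα = 29.1
Σc'Δl = 87.0 kN/m; ΣN' = 613.8 kN/m; ΣW sinα = 198.1 kN/m
Resisting = 87.0 + 613.8·tan31.0° = 87.0 + 368.8 = 455.8 kN/m
FS = 455.8 / 198.1 = 2.302

FS = 2.30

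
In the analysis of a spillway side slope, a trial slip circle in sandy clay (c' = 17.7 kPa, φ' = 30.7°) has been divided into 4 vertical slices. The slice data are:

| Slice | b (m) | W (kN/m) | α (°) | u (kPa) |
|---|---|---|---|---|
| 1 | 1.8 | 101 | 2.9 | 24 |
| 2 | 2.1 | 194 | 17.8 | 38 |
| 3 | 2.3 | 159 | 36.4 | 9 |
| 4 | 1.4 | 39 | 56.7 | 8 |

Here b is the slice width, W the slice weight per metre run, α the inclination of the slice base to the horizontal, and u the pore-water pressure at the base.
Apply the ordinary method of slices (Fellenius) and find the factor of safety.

Ordinary method of slices: FS = Σ[c'·Δl_i + (W_i cosα_i − u_i·Δl_i)·tanφ'] / Σ W_i sinα_i, with Δl_i = b_i / cosα_i.
Slice 1: Δl = 1.8/cos2.9° = 1.802 m; N'_1 = 101·cos2.9° − 24·1.802 = 57.6; c'Δl = 31.90; W sinα = 5.1
Slice 2: Δl = 2.1/cos17.8° = 2.206 m; N'_2 = 194·cos17.8° − 38·2.206 = 100.9; c'Δl = 39.04; W sinα = 59.3
Slice 3: Δl = 2.3/cos36.4° = 2.858 m; N'_3 = 159·cos36.4° − 9·2.858 = 102.3; c'Δl = 50.58; W sinα = 94.4
Slice 4: Δl = 1.4/cos56.7° = 2.550 m; N'_4 = 39·cos56.7° − 8·2.550 = 1.0; c'Δl = 45.13; W sinα = 32.6
Σc'Δl = 166.7 kN/m; ΣN' = 261.8 kN/m; ΣW sinα = 191.4 kN/m
Resisting = 166.7 + 261.8·tan30.7° = 166.7 + 155.4 = 322.1 kN/m
FS = 322.1 / 191.4 = 1.683

FS = 1.68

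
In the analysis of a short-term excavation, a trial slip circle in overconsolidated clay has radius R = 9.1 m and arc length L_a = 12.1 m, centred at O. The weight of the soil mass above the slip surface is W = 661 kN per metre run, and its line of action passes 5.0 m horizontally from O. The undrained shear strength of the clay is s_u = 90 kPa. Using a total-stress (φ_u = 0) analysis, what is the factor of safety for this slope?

FS = 3.00

Taking moments about the centre O, the resisting moment is provided by the undrained shear strength acting along the arc:
M_R = s_u·L_a·R = 90·12.10·9.1 = 9909.9 kN·m/m
M_D = W·d = 661·5.0 = 3305.0 kN·m/m
FS = M_R / M_D = 9909.9 / 3305.0 = 2.998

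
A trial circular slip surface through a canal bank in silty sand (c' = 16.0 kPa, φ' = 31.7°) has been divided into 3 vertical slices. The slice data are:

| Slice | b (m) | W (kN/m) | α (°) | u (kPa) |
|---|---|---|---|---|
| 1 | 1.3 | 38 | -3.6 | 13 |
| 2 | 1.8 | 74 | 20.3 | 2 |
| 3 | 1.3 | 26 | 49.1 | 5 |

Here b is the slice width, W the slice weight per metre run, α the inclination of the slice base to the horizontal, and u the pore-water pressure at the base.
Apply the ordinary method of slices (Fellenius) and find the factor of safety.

Ordinary method of slices: FS = Σ[c'·Δl_i + (W_i cosα_i − u_i·Δl_i)·tanφ'] / Σ W_i sinα_i, with Δl_i = b_i / cosα_i.
Slice 1: Δl = 1.3/cos(-3.6°) = 1.303 m; N'_1 = 38·cos(-3.6°) − 13·1.303 = 21.0; c'Δl = 20.84; W sinα = -2.4
Slice 2: Δl = 1.8/cos20.3° = 1.919 m; N'_2 = 74·cos20.3° − 2·1.919 = 65.6; c'Δl = 30.71; W sinα = 25.7
Slice 3: Δl = 1.3/cos49.1° = 1.986 m; N'_3 = 26·cos49.1° − 5·1.986 = 7.1; c'Δl = 31.77; W sinα = 19.7
Σc'Δl = 83.3 kN/m; ΣN' = 93.7 kN/m; ΣW sinα = 42.9 kN/m
Resisting = 83.3 + 93.7·tan31.7° = 83.3 + 57.8 = 141.2 kN/m
FS = 141.2 / 42.9 = 3.287

FS = 3.29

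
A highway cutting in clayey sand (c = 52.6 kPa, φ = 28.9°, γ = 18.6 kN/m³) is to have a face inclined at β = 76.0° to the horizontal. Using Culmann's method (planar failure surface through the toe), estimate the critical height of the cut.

H_c = 30.10 m

Culmann's analysis gives the critical failure plane at α_cr = (β + φ)/2 = (76.0 + 28.9)/2 = 52.5°, and the critical height
H_c = (4c/γ) · sinβ cosφ / [1 − cos(β − φ)]
    = (4·52.6/18.6) · sin76.0°·cos28.9° / [1 − cos(47.1°)]
    = 11.312 · 0.9703·0.8755 / [1 − 0.6807]
    = 11.312 · 0.8495 / 0.3193
    = 30.10 m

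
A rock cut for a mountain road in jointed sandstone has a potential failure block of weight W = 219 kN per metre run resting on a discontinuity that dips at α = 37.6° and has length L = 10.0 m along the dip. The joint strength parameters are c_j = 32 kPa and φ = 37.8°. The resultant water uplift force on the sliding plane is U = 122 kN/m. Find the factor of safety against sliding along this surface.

FS = 2.69

Resolving the block weight along and normal to the plane and applying the Mohr–Coulomb strength on the joint:
N' = W cosα − U = 219·cos37.6° − 122 = 51.5 kN/m
Driving force T = W sinα = 219·sin37.6° = 133.6 kN/m
Resisting force R = c_j·L + N'·tanφ = 32·10.0 + 51.5·tan37.8° = 320.0 + 40.0 = 360.0 kN/m
FS = R / T = 360.0 / 133.6 = 2.694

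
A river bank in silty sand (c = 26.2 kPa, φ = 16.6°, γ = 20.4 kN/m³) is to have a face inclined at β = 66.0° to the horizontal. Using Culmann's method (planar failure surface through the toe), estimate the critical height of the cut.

Culmann's analysis gives the critical failure plane at α_cr = (β + φ)/2 = (66.0 + 16.6)/2 = 41.3°, and the critical height
H_c = (4c/γ) · sinβ cosφ / [1 − cos(β − φ)]
    = (4·26.2/20.4) · sin66.0°·cos16.6° / [1 − cos(49.4°)]
    = 5.137 · 0.9135·0.9583 / [1 − 0.6508]
    = 5.137 · 0.8755 / 0.3492
    = 12.88 m

H_c = 12.88 m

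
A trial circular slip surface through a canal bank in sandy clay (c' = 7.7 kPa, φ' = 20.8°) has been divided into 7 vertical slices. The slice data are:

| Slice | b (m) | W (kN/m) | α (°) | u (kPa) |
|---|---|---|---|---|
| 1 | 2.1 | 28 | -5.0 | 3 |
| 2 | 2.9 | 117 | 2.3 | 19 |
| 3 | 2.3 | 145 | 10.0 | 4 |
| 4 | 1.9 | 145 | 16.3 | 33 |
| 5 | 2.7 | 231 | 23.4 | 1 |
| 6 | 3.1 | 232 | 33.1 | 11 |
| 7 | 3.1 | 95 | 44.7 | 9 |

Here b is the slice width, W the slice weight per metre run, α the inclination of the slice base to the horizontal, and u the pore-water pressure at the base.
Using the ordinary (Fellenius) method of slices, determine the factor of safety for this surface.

Ordinary method of slices: FS = Σ[c'·Δl_i + (W_i cosα_i − u_i·Δl_i)·tanφ'] / Σ W_i sinα_i, with Δl_i = b_i / cosα_i.
Slice 1: Δl = 2.1/cos(-5.0°) = 2.108 m; N'_1 = 28·cos(-5.0°) − 3·2.108 = 21.6; c'Δl = 16.23; W sinα = -2.4
Slice 2: Δl = 2.9/cos2.3° = 2.902 m; N'_2 = 117·cos2.3° − 19·2.902 = 61.8; c'Δl = 22.35; W sinα = 4.7
Slice 3: Δl = 2.3/cos10.0° = 2.335 m; N'_3 = 145·cos10.0° − 4·2.335 = 133.5; c'Δl = 17.98; W sinα = 25.2
Slice 4: Δl = 1.9/cos16.3° = 1.980 m; N'_4 = 145·cos16.3° − 33·1.980 = 73.8; c'Δl = 15.24; W sinα = 40.7
Slice 5: Δl = 2.7/cos23.4° = 2.942 m; N'_5 = 231·cos23.4° − 1·2.942 = 209.1; c'Δl = 22.65; W sinα = 91.7
Slice 6: Δl = 3.1/cos33.1° = 3.701 m; N'_6 = 232·cos33.1° − 11·3.701 = 153.6; c'Δl = 28.49; W sinα = 126.7
Slice 7: Δl = 3.1/cos44.7° = 4.361 m; N'_7 = 95·cos44.7° − 9·4.361 = 28.3; c'Δl = 33.58; W sinα = 66.8
Σc'Δl = 156.5 kN/m; ΣN' = 681.6 kN/m; ΣW sinα = 353.4 kN/m
Resisting = 156.5 + 681.6·tan20.8° = 156.5 + 258.9 = 415.5 kN/m
FS = 415.5 / 353.4 = 1.176

FS = 1.18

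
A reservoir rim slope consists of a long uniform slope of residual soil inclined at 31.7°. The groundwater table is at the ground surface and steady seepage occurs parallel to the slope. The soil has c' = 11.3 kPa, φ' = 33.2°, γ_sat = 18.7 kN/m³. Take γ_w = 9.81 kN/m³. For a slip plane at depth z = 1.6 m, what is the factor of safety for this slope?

FS = 1.35

With seepage parallel to the slope and the water table at the surface, the effective normal stress on the slip plane uses the buoyant unit weight γ' = γ_sat − γ_w while the driving shear stress uses γ_sat:
FS = [c' + γ' z cos²β tanφ'] / [γ_sat z sinβ cosβ]
γ' = 18.7 − 9.81 = 8.89 kN/m³
Numerator = 11.3 + 8.89·1.6·cos²31.7°·tan33.2° = 11.3 + 8.89·1.6·0.7239·0.6544 = 18.038 kPa
Denominator = 18.7·1.6·sin31.7°·cos31.7° = 18.7·1.6·0.5255·0.8508 = 13.377 kPa
FS = 18.038 / 13.377 = 1.348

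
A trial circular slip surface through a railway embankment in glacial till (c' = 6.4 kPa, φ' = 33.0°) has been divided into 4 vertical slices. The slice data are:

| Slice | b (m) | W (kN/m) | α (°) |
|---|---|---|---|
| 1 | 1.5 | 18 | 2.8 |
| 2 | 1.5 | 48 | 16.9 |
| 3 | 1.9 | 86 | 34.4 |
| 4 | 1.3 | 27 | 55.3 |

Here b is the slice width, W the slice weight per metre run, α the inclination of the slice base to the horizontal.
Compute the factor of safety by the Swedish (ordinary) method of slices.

FS = 1.71

Ordinary method of slices: FS = Σ[c'·Δl_i + (W_i cosα_i)·tanφ'] / Σ W_i sinα_i, with Δl_i = b_i / cosα_i.
Slice 1: Δl = 1.5/cos2.8° = 1.502 m; N'_1 = 18·cos2.8° = 18.0; c'Δl = 9.61; W sinα = 0.9
Slice 2: Δl = 1.5/cos16.9° = 1.568 m; N'_2 = 48·cos16.9° = 45.9; c'Δl = 10.03; W sinα = 14.0
Slice 3: Δl = 1.9/cos34.4° = 2.303 m; N'_3 = 86·cos34.4° = 71.0; c'Δl = 14.74; W sinα = 48.6
Slice 4: Δl = 1.3/cos55.3° = 2.284 m; N'_4 = 27·cos55.3° = 15.4; c'Δl = 14.61; W sinα = 22.2
Σc'Δl = 49.0 kN/m; ΣN' = 150.2 kN/m; ΣW sinα = 85.6 kN/m
Resisting = 49.0 + 150.2·tan33.0° = 49.0 + 97.6 = 146.6 kN/m
FS = 146.6 / 85.6 = 1.712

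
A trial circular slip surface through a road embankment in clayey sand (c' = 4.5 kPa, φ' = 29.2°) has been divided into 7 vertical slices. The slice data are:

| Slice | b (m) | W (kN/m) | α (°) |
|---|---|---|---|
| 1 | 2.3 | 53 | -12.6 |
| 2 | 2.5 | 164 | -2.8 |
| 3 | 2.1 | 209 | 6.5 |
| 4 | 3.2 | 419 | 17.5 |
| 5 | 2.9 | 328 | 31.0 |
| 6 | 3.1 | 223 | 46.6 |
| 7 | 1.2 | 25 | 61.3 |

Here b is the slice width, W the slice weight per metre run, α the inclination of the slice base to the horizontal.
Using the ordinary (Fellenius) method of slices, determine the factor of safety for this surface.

FS = 1.66

Ordinary method of slices: FS = Σ[c'·Δl_i + (W_i cosα_i)·tanφ'] / Σ W_i sinα_i, with Δl_i = b_i / cosα_i.
Slice 1: Δl = 2.3/cos(-12.6°) = 2.357 m; N'_1 = 53·cos(-12.6°) = 51.7; c'Δl = 10.61; W sinα = -11.6
Slice 2: Δl = 2.5/cos(-2.8°) = 2.503 m; N'_2 = 164·cos(-2.8°) = 163.8; c'Δl = 11.26; W sinα = -8.0
Slice 3: Δl = 2.1/cos6.5° = 2.114 m; N'_3 = 209·cos6.5° = 207.7; c'Δl = 9.51; W sinα = 23.7
Slice 4: Δl = 3.2/cos17.5° = 3.355 m; N'_4 = 419·cos17.5° = 399.6; c'Δl = 15.10; W sinα = 126.0
Slice 5: Δl = 2.9/cos31.0° = 3.383 m; N'_5 = 328·cos31.0° = 281.2; c'Δl = 15.22; W sinα = 168.9
Slice 6: Δl = 3.1/cos46.6° = 4.512 m; N'_6 = 223·cos46.6° = 153.2; c'Δl = 20.30; W sinα = 162.0
Slice 7: Δl = 1.2/cos61.3° = 2.499 m; N'_7 = 25·cos61.3° = 12.0; c'Δl = 11.24; W sinα = 21.9
Σc'Δl = 93.3 kN/m; ΣN' = 1269.2 kN/m; ΣW sinα = 483.0 kN/m
Resisting = 93.3 + 1269.2·tan29.2° = 93.3 + 709.3 = 802.6 kN/m
FS = 802.6 / 483.0 = 1.662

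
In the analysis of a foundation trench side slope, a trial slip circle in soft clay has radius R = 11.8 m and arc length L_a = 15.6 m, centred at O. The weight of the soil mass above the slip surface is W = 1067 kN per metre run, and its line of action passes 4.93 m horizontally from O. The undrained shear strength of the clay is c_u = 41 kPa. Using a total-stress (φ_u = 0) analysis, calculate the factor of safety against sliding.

FS = 1.43

Taking moments about the centre O, the resisting moment is provided by the undrained shear strength acting along the arc:
M_R = c_u·L_a·R = 41·15.60·11.8 = 7547.3 kN·m/m
M_D = W·d = 1067·4.93 = 5260.3 kN·m/m
FS = M_R / M_D = 7547.3 / 5260.3 = 1.435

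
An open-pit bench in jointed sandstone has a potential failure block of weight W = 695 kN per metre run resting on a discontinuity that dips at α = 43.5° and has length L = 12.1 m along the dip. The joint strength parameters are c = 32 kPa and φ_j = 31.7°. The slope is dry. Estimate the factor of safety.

FS = 1.46

Resolving the block weight along and normal to the plane and applying the Mohr–Coulomb strength on the joint:
N' = W cosα = 695·cos43.5° = 504.1 kN/m
Driving force T = W sinα = 695·sin43.5° = 478.4 kN/m
Resisting force R = c·L + N'·tanφ_j = 32·12.1 + 504.1·tan31.7° = 387.2 + 311.4 = 698.6 kN/m
FS = R / T = 698.6 / 478.4 = 1.460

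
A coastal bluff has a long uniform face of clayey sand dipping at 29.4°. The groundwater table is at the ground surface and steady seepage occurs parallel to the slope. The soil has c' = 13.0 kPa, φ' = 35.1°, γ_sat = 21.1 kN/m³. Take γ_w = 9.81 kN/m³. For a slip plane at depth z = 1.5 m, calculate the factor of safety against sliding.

With seepage parallel to the slope and the water table at the surface, the effective normal stress on the slip plane uses the buoyant unit weight γ' = γ_sat − γ_w while the driving shear stress uses γ_sat:
FS = [c' + γ' z cos²β tanφ'] / [γ_sat z sinβ cosβ]
γ' = 21.1 − 9.81 = 11.29 kN/m³
Numerator = 13.0 + 11.29·1.5·cos²29.4°·tan35.1° = 13.0 + 11.29·1.5·0.7590·0.7028 = 22.034 kPa
Denominator = 21.1·1.5·sin29.4°·cos29.4° = 21.1·1.5·0.4909·0.8712 = 13.536 kPa
FS = 22.034 / 13.536 = 1.628

FS = 1.63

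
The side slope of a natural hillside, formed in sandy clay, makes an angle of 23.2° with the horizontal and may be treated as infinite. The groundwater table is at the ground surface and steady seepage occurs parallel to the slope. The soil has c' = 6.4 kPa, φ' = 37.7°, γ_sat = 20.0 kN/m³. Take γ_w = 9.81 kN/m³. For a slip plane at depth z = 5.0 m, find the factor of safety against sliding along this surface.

FS = 1.10

With seepage parallel to the slope and the water table at the surface, the effective normal stress on the slip plane uses the buoyant unit weight γ' = γ_sat − γ_w while the driving shear stress uses γ_sat:
FS = [c' + γ' z cos²β tanφ'] / [γ_sat z sinβ cosβ]
γ' = 20.0 − 9.81 = 10.19 kN/m³
Numerator = 6.4 + 10.19·5.0·cos²23.2°·tan37.7° = 6.4 + 10.19·5.0·0.8448·0.7729 = 39.667 kPa
Denominator = 20.0·5.0·sin23.2°·cos23.2° = 20.0·5.0·0.3939·0.9191 = 36.209 kPa
FS = 39.667 / 36.209 = 1.096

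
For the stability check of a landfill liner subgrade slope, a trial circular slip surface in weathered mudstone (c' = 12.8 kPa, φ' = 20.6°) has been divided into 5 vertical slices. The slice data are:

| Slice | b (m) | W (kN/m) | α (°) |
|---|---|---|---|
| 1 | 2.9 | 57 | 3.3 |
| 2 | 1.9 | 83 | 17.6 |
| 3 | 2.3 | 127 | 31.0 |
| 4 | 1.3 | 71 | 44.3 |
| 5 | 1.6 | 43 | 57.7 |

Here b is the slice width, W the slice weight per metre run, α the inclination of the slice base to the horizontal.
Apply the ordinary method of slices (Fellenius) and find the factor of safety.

FS = 1.55

Ordinary method of slices: FS = Σ[c'·Δl_i + (W_i cosα_i)·tanφ'] / Σ W_i sinα_i, with Δl_i = b_i / cosα_i.
Slice 1: Δl = 2.9/cos3.3° = 2.905 m; N'_1 = 57·cos3.3° = 56.9; c'Δl = 37.18; W sinα = 3.3
Slice 2: Δl = 1.9/cos17.6° = 1.993 m; N'_2 = 83·cos17.6° = 79.1; c'Δl = 25.51; W sinα = 25.1
Slice 3: Δl = 2.3/cos31.0° = 2.683 m; N'_3 = 127·cos31.0° = 108.9; c'Δl = 34.35; W sinα = 65.4
Slice 4: Δl = 1.3/cos44.3° = 1.816 m; N'_4 = 71·cos44.3° = 50.8; c'Δl = 23.25; W sinα = 49.6
Slice 5: Δl = 1.6/cos57.7° = 2.994 m; N'_5 = 43·cos57.7° = 23.0; c'Δl = 38.33; W sinα = 36.3
Σc'Δl = 158.6 kN/m; ΣN' = 318.7 kN/m; ΣW sinα = 179.7 kN/m
Resisting = 158.6 + 318.7·tan20.6° = 158.6 + 119.8 = 278.4 kN/m
FS = 278.4 / 179.7 = 1.549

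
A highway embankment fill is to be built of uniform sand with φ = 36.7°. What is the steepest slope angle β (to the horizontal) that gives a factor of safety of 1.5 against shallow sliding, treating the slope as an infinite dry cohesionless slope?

β = 26.4°

For an infinite dry cohesionless slope FS = tanφ/tanβ, so tanβ = tanφ / FS.
tanβ = tan36.7° / 1.5 = 0.7454 / 1.5 = 0.4969
β = arctan(0.4969) = 26.42°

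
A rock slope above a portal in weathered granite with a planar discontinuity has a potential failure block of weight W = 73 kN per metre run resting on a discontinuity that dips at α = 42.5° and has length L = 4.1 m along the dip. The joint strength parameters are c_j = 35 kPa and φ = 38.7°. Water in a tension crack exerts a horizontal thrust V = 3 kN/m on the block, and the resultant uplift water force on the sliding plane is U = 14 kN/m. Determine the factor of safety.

FS = 3.37

Resolving the block weight along and normal to the plane and applying the Mohr–Coulomb strength on the joint:
N' = W cosα − U − V sinα = 73·cos42.5° − 14 − 3·sin42.5° = 37.8 kN/m
Driving force T = W sinα + V cosα = 73·sin42.5° + 3·cos42.5° = 51.5 kN/m
Resisting force R = c_j·L + N'·tanφ = 35·4.1 + 37.8·tan38.7° = 143.5 + 30.3 = 173.8 kN/m
FS = R / T = 173.8 / 51.5 = 3.372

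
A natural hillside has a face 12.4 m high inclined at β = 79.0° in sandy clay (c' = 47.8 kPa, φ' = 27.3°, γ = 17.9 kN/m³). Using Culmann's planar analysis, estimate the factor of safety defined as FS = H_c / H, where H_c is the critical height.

FS = 1.98

H_c = (4c'/γ) · sinβ cosφ' / [1 − cos(β − φ')]
    = (4·47.8/17.9) · sin79.0°·cos27.3° / [1 − cos51.7°]
    = 10.682 · 0.8723 / 0.3802 = 24.51 m
FS = H_c / H = 24.51 / 12.4 = 1.976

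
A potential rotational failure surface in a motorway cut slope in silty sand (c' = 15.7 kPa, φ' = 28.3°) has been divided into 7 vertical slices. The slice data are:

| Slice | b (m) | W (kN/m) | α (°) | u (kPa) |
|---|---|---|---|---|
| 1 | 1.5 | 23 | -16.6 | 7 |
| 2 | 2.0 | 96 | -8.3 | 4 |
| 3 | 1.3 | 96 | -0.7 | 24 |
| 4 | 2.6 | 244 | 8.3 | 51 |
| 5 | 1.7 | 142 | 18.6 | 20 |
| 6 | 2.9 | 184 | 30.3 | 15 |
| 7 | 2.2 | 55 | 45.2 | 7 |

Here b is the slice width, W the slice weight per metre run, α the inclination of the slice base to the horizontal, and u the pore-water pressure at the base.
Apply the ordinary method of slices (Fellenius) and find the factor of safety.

FS = 2.69

Ordinary method of slices: FS = Σ[c'·Δl_i + (W_i cosα_i − u_i·Δl_i)·tanφ'] / Σ W_i sinα_i, with Δl_i = b_i / cosα_i.
Slice 1: Δl = 1.5/cos(-16.6°) = 1.565 m; N'_1 = 23·cos(-16.6°) − 7·1.565 = 11.1; c'Δl = 24.57; W sinα = -6.6
Slice 2: Δl = 2.0/cos(-8.3°) = 2.021 m; N'_2 = 96·cos(-8.3°) − 4·2.021 = 86.9; c'Δl = 31.73; W sinα = -13.9
Slice 3: Δl = 1.3/cos(-0.7°) = 1.300 m; N'_3 = 96·cos(-0.7°) − 24·1.300 = 64.8; c'Δl = 20.41; W sinα = -1.2
Slice 4: Δl = 2.6/cos8.3° = 2.628 m; N'_4 = 244·cos8.3° − 51·2.628 = 107.4; c'Δl = 41.25; W sinα = 35.2
Slice 5: Δl = 1.7/cos18.6° = 1.794 m; N'_5 = 142·cos18.6° − 20·1.794 = 98.7; c'Δl = 28.16; W sinα = 45.3
Slice 6: Δl = 2.9/cos30.3° = 3.359 m; N'_6 = 184·cos30.3° − 15·3.359 = 108.5; c'Δl = 52.73; W sinα = 92.8
Slice 7: Δl = 2.2/cos45.2° = 3.122 m; N'_7 = 55·cos45.2° − 7·3.122 = 16.9; c'Δl = 49.02; W sinα = 39.0
Σc'Δl = 247.9 kN/m; ΣN' = 494.3 kN/m; ΣW sinα = 190.8 kN/m
Resisting = 247.9 + 494.3·tan28.3° = 247.9 + 266.2 = 514.0 kN/m
FS = 514.0 / 190.8 = 2.695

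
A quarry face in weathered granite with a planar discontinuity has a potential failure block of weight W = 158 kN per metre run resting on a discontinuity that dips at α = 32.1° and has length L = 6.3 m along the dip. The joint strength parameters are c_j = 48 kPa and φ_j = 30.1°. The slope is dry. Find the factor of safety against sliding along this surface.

FS = 4.53

Resolving the block weight along and normal to the plane and applying the Mohr–Coulomb strength on the joint:
N' = W cosα = 158·cos32.1° = 133.8 kN/m
Driving force T = W sinα = 158·sin32.1° = 84.0 kN/m
Resisting force R = c_j·L + N'·tanφ_j = 48·6.3 + 133.8·tan30.1° = 302.4 + 77.6 = 380.0 kN/m
FS = R / T = 380.0 / 84.0 = 4.526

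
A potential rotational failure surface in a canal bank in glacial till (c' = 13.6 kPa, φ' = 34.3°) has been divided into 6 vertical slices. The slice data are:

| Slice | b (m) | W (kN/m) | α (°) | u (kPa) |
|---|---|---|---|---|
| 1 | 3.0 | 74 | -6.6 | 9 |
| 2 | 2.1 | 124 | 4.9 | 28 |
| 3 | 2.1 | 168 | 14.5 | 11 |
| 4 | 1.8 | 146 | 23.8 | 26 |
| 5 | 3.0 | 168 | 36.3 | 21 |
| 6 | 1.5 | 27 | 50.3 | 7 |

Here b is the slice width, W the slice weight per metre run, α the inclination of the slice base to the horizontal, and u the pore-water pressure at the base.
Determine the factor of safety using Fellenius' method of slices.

Ordinary method of slices: FS = Σ[c'·Δl_i + (W_i cosα_i − u_i·Δl_i)·tanφ'] / Σ W_i sinα_i, with Δl_i = b_i / cosα_i.
Slice 1: Δl = 3.0/cos(-6.6°) = 3.020 m; N'_1 = 74·cos(-6.6°) − 9·3.020 = 46.3; c'Δl = 41.07; W sinα = -8.5
Slice 2: Δl = 2.1/cos4.9° = 2.108 m; N'_2 = 124·cos4.9° − 28·2.108 = 64.5; c'Δl = 28.66; W sinα = 10.6
Slice 3: Δl = 2.1/cos14.5° = 2.169 m; N'_3 = 168·cos14.5° − 11·2.169 = 138.8; c'Δl = 29.50; W sinα = 42.1
Slice 4: Δl = 1.8/cos23.8° = 1.967 m; N'_4 = 146·cos23.8° − 26·1.967 = 82.4; c'Δl = 26.76; W sinα = 58.9
Slice 5: Δl = 3.0/cos36.3° = 3.722 m; N'_5 = 168·cos36.3° − 21·3.722 = 57.2; c'Δl = 50.62; W sinα = 99.5
Slice 6: Δl = 1.5/cos50.3° = 2.348 m; N'_6 = 27·cos50.3° − 7·2.348 = 0.8; c'Δl = 31.94; W sinα = 20.8
Σc'Δl = 208.6 kN/m; ΣN' = 390.1 kN/m; ΣW sinα = 223.3 kN/m
Resisting = 208.6 + 390.1·tan34.3° = 208.6 + 266.1 = 474.7 kN/m
FS = 474.7 / 223.3 = 2.126

FS = 2.13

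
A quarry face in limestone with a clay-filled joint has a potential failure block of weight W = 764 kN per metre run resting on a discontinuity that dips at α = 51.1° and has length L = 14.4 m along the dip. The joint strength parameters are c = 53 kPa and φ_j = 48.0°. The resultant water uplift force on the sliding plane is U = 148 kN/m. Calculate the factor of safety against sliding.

FS = 1.90

Resolving the block weight along and normal to the plane and applying the Mohr–Coulomb strength on the joint:
N' = W cosα − U = 764·cos51.1° − 148 = 331.8 kN/m
Driving force T = W sinα = 764·sin51.1° = 594.6 kN/m
Resisting force R = c·L + N'·tanφ_j = 53·14.4 + 331.8·tan48.0° = 763.2 + 368.5 = 1131.7 kN/m
FS = R / T = 1131.7 / 594.6 = 1.903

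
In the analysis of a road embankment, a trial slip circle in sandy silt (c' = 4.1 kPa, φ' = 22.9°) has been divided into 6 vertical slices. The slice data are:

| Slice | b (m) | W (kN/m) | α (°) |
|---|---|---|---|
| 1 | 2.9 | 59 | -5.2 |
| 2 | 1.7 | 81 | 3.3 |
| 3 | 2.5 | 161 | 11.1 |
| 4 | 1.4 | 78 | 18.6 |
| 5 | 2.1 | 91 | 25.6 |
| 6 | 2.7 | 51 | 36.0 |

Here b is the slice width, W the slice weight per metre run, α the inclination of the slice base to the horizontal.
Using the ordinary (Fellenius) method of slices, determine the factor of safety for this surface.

FS = 2.15

Ordinary method of slices: FS = Σ[c'·Δl_i + (W_i cosα_i)·tanφ'] / Σ W_i sinα_i, with Δl_i = b_i / cosα_i.
Slice 1: Δl = 2.9/cos(-5.2°) = 2.912 m; N'_1 = 59·cos(-5.2°) = 58.8; c'Δl = 11.94; W sinα = -5.3
Slice 2: Δl = 1.7/cos3.3° = 1.703 m; N'_2 = 81·cos3.3° = 80.9; c'Δl = 6.98; W sinα = 4.7
Slice 3: Δl = 2.5/cos11.1° = 2.548 m; N'_3 = 161·cos11.1° = 158.0; c'Δl = 10.45; W sinα = 31.0
Slice 4: Δl = 1.4/cos18.6° = 1.477 m; N'_4 = 78·cos18.6° = 73.9; c'Δl = 6.06; W sinα = 24.9
Slice 5: Δl = 2.1/cos25.6° = 2.329 m; N'_5 = 91·cos25.6° = 82.1; c'Δl = 9.55; W sinα = 39.3
Slice 6: Δl = 2.7/cos36.0° = 3.337 m; N'_6 = 51·cos36.0° = 41.3; c'Δl = 13.68; W sinα = 30.0
Σc'Δl = 58.7 kN/m; ΣN' = 494.9 kN/m; ΣW sinα = 124.5 kN/m
Resisting = 58.7 + 494.9·tan22.9° = 58.7 + 209.0 = 267.7 kN/m
FS = 267.7 / 124.5 = 2.150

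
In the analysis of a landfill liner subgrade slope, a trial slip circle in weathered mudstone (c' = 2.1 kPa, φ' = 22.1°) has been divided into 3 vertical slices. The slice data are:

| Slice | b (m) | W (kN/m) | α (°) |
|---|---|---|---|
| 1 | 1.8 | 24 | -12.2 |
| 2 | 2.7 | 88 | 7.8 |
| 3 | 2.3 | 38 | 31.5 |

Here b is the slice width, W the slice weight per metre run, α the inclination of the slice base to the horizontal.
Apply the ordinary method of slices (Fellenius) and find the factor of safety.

FS = 2.74

Ordinary method of slices: FS = Σ[c'·Δl_i + (W_i cosα_i)·tanφ'] / Σ W_i sinα_i, with Δl_i = b_i / cosα_i.
Slice 1: Δl = 1.8/cos(-12.2°) = 1.842 m; N'_1 = 24·cos(-12.2°) = 23.5; c'Δl = 3.87; W sinα = -5.1
Slice 2: Δl = 2.7/cos7.8° = 2.725 m; N'_2 = 88·cos7.8° = 87.2; c'Δl = 5.72; W sinα = 11.9
Slice 3: Δl = 2.3/cos31.5° = 2.698 m; N'_3 = 38·cos31.5° = 32.4; c'Δl = 5.66; W sinα = 19.9
Σc'Δl = 15.3 kN/m; ΣN' = 143.0 kN/m; ΣW sinα = 26.7 kN/m
Resisting = 15.3 + 143.0·tan22.1° = 15.3 + 58.1 = 73.3 kN/m
FS = 73.3 / 26.7 = 2.744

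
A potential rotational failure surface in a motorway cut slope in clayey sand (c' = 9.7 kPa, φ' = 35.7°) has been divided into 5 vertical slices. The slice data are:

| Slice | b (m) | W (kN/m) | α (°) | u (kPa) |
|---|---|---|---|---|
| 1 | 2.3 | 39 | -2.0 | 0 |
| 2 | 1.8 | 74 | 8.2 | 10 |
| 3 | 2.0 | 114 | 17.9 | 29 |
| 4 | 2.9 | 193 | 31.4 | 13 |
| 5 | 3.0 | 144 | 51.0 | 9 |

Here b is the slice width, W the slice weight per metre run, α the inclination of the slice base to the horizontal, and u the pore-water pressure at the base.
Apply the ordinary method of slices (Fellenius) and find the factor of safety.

FS = 1.41

Ordinary method of slices: FS = Σ[c'·Δl_i + (W_i cosα_i − u_i·Δl_i)·tanφ'] / Σ W_i sinα_i, with Δl_i = b_i / cosα_i.
Slice 1: Δl = 2.3/cos(-2.0°) = 2.301 m; N'_1 = 39·cos(-2.0°) − 0·2.301 = 39.0; c'Δl = 22.32; W sinα = -1.4
Slice 2: Δl = 1.8/cos8.2° = 1.819 m; N'_2 = 74·cos8.2° − 10·1.819 = 55.1; c'Δl = 17.64; W sinα = 10.6
Slice 3: Δl = 2.0/cos17.9° = 2.102 m; N'_3 = 114·cos17.9° − 29·2.102 = 47.5; c'Δl = 20.39; W sinα = 35.0
Slice 4: Δl = 2.9/cos31.4° = 3.398 m; N'_4 = 193·cos31.4° − 13·3.398 = 120.6; c'Δl = 32.96; W sinα = 100.6
Slice 5: Δl = 3.0/cos51.0° = 4.767 m; N'_5 = 144·cos51.0° − 9·4.767 = 47.7; c'Δl = 46.24; W sinα = 111.9
Σc'Δl = 139.5 kN/m; ΣN' = 309.9 kN/m; ΣW sinα = 256.7 kN/m
Resisting = 139.5 + 309.9·tan35.7° = 139.5 + 222.7 = 362.2 kN/m
FS = 362.2 / 256.7 = 1.411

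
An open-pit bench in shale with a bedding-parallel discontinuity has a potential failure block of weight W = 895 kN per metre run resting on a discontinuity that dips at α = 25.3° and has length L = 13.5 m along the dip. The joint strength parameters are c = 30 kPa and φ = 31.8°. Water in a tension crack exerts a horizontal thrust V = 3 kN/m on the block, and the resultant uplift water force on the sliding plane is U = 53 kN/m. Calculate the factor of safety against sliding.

FS = 2.27

Resolving the block weight along and normal to the plane and applying the Mohr–Coulomb strength on the joint:
N' = W cosα − U − V sinα = 895·cos25.3° − 53 − 3·sin25.3° = 754.9 kN/m
Driving force T = W sinα + V cosα = 895·sin25.3° + 3·cos25.3° = 385.2 kN/m
Resisting force R = c·L + N'·tanφ = 30·13.5 + 754.9·tan31.8° = 405.0 + 468.0 = 873.0 kN/m
FS = R / T = 873.0 / 385.2 = 2.266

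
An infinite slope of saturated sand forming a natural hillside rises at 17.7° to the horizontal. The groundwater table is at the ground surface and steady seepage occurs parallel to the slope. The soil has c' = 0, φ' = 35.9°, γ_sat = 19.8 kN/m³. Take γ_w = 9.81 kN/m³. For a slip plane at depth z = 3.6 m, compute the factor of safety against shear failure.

FS = 1.14

With seepage parallel to the slope and the water table at the surface, the effective normal stress on the slip plane uses the buoyant unit weight γ' = γ_sat − γ_w while the driving shear stress uses γ_sat:
FS = [c' + γ' z cos²β tanφ'] / [γ_sat z sinβ cosβ]
(For c' = 0 this reduces to FS = (γ'/γ_sat)·tanφ'/tanβ.)
γ' = 19.8 − 9.81 = 9.99 kN/m³
Numerator = 0.0 + 9.99·3.6·cos²17.7°·tan35.9° = 0.0 + 9.99·3.6·0.9076·0.7239 = 23.627 kPa
Denominator = 19.8·3.6·sin17.7°·cos17.7° = 19.8·3.6·0.3040·0.9527 = 20.646 kPa
FS = 23.627 / 20.646 = 1.144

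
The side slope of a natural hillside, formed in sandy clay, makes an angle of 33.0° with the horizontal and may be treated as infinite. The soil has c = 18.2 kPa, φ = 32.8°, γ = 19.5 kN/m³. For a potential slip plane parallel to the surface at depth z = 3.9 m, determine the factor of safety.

FS = 1.52

For an infinite slope with a slip plane parallel to the surface (no pore pressure): FS = [c + γz cos²β tanφ] / [γz sinβ cosβ].
γz = 19.5·3.9 = 76.05 kN/m²
Numerator = 18.2 + 76.05·cos²33.0°·tan32.8° = 18.2 + 76.05·0.7034·0.6445 = 52.673 kPa
Denominator = 76.05·sin33.0°·cos33.0° = 76.05·0.5446·0.8387 = 34.738 kPa
FS = 52.673 / 34.738 = 1.516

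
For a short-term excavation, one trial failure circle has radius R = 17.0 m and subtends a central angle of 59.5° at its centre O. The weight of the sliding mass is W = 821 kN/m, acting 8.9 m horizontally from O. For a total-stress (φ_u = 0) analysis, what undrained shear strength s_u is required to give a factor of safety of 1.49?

FS = s_u·L_a·R / (W·d), so s_u = FS·W·d / (L_a·R).
Arc length L_a = R·θ = 17.0·(59.5°·π/180) = 17.0·1.0385 = 17.65 m
s_u = 1.49·821·8.9 / (17.65·17.0) = 10887.3 / 300.12 = 36.28 kPa

s_u = 36.3 kPa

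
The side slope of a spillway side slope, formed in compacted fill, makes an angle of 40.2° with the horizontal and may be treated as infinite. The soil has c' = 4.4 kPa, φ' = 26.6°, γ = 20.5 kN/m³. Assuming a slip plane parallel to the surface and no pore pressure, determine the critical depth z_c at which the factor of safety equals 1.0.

z_c = 1.07 m

Setting FS = 1.00 in FS = [c' + γz cos²β tanφ'] / [γz sinβ cosβ] and solving for z:
z = c' / [γ cosβ (FS·sinβ − cosβ·tanφ')]
  = 4.4 / [20.5·cos40.2°·(1.00·sin40.2° − cos40.2°·tan26.6°)]
  = 4.4 / [20.5·0.7638·(1.00·0.6455 − 0.7638·0.5008)]
  = 4.4 / 4.1176 = 1.069 m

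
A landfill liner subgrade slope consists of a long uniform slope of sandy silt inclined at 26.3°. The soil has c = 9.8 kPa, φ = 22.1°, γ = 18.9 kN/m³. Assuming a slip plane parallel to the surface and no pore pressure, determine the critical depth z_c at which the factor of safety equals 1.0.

Setting FS = 1.00 in FS = [c + γz cos²β tanφ] / [γz sinβ cosβ] and solving for z:
z = c / [γ cosβ (FS·sinβ − cosβ·tanφ)]
  = 9.8 / [18.9·cos26.3°·(1.00·sin26.3° − cos26.3°·tan22.1°)]
  = 9.8 / [18.9·0.8965·(1.00·0.4431 − 0.8965·0.4061)]
  = 9.8 / 1.3393 = 7.317 m

z_c = 7.32 m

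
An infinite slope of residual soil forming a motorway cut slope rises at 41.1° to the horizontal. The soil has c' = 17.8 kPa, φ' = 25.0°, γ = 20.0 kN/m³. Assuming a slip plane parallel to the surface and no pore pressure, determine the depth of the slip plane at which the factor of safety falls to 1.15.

z = 2.92 m

Setting FS = 1.15 in FS = [c' + γz cos²β tanφ'] / [γz sinβ cosβ] and solving for z:
z = c' / [γ cosβ (FS·sinβ − cosβ·tanφ')]
  = 17.8 / [20.0·cos41.1°·(1.15·sin41.1° − cos41.1°·tan25.0°)]
  = 17.8 / [20.0·0.7536·(1.15·0.6574 − 0.7536·0.4663)]
  = 17.8 / 6.0977 = 2.919 m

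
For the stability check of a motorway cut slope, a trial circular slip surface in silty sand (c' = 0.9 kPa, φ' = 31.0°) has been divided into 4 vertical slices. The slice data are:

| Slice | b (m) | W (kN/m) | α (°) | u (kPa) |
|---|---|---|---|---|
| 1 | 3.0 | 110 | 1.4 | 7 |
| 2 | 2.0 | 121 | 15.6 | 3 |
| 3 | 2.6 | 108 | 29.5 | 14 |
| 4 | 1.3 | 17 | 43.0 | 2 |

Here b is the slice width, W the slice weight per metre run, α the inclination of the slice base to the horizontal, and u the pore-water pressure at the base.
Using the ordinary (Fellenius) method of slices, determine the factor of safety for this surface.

Ordinary method of slices: FS = Σ[c'·Δl_i + (W_i cosα_i − u_i·Δl_i)·tanφ'] / Σ W_i sinα_i, with Δl_i = b_i / cosα_i.
Slice 1: Δl = 3.0/cos1.4° = 3.001 m; N'_1 = 110·cos1.4° − 7·3.001 = 89.0; c'Δl = 2.70; W sinα = 2.7
Slice 2: Δl = 2.0/cos15.6° = 2.076 m; N'_2 = 121·cos15.6° − 3·2.076 = 110.3; c'Δl = 1.87; W sinα = 32.5
Slice 3: Δl = 2.6/cos29.5° = 2.987 m; N'_3 = 108·cos29.5° − 14·2.987 = 52.2; c'Δl = 2.69; W sinα = 53.2
Slice 4: Δl = 1.3/cos43.0° = 1.778 m; N'_4 = 17·cos43.0° − 2·1.778 = 8.9; c'Δl = 1.60; W sinα = 11.6
Σc'Δl = 8.9 kN/m; ΣN' = 260.3 kN/m; ΣW sinα = 100.0 kN/m
Resisting = 8.9 + 260.3·tan31.0° = 8.9 + 156.4 = 165.3 kN/m
FS = 165.3 / 100.0 = 1.653

FS = 1.65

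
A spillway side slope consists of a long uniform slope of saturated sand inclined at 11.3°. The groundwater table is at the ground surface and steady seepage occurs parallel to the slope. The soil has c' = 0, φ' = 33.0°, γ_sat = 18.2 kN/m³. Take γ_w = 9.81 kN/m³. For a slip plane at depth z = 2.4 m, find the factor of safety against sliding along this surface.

FS = 1.50

With seepage parallel to the slope and the water table at the surface, the effective normal stress on the slip plane uses the buoyant unit weight γ' = γ_sat − γ_w while the driving shear stress uses γ_sat:
FS = [c' + γ' z cos²β tanφ'] / [γ_sat z sinβ cosβ]
(For c' = 0 this reduces to FS = (γ'/γ_sat)·tanφ'/tanβ.)
γ' = 18.2 − 9.81 = 8.39 kN/m³
Numerator = 0.0 + 8.39·2.4·cos²11.3°·tan33.0° = 0.0 + 8.39·2.4·0.9616·0.6494 = 12.574 kPa
Denominator = 18.2·2.4·sin11.3°·cos11.3° = 18.2·2.4·0.1959·0.9806 = 8.393 kPa
FS = 12.574 / 8.393 = 1.498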